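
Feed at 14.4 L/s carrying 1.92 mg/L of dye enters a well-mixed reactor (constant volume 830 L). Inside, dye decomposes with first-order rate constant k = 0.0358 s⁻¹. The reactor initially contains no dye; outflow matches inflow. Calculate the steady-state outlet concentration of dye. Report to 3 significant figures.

0.627 mg/L

V dC/dt = Q(C_in − C) − k V C.
At steady state: 0 = Q C_in − (Q + kV) C_ss, so C_ss = Q C_in/(Q + kV).
C_ss = 14.4·1.92/(14.4 + 0.0358·830) = 27.648/44.114 = 0.62674 mg/L.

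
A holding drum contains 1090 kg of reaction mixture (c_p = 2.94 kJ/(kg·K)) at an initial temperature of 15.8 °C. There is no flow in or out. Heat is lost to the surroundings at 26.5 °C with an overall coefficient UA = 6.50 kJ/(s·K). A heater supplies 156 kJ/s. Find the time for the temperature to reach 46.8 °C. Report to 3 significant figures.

1100 s

Unsteady energy balance on the tank contents: M c_p dT/dt = −UA(T − T_amb) + Q̇.
τ = M c_p/UA = 493.02 s; T_ss = T_amb + Q̇/UA = 26.5 + 156/6.50 = 50.500 °C.
T(t) = T_ss + (T₀ − T_ss)e^(−t/τ); set T = 46.8:
t = −τ ln[(T − T_ss)/(T₀ − T_ss)] = −493.02 · ln(0.10663) = 1103.6 s.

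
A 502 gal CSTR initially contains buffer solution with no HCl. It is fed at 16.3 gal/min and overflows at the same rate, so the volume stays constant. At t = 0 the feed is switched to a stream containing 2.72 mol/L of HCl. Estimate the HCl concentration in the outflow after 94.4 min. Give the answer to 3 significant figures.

2.59 mol/L

Accumulation = in − out for the solute gives V dC/dt = Q(C_in − C).
Rewrite as dC/dt + C/τ = C_in/τ, τ = V/Q = 30.798 min.
This is linear first-order; C(t) = C_in + (C₀ − C_in) e^(−t/τ).
C(94.4) = 2.72 + (0 − 2.72)·e^(−94.4/30.798) = 2.72 + (-2.7200)·0.046645 = 2.5931 mol/L.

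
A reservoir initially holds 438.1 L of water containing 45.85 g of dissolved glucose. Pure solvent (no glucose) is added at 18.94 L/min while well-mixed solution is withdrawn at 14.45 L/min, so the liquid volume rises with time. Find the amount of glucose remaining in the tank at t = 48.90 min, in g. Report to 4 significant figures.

Total volume: dV/dt = Q_in − Q_out = 4.49000 L/min, so V(t) = 438.1 + 4.49000 t and V(48.90) = 657.661 L.
Species balance (pure solvent in): dm/dt = −Q_out · m/V(t).
dm/m = −Q_out dt/(V₀ + 4.49000 t); integrating gives ln(m/m₀) = −(Q_out/(Q_in−Q_out)) ln(V/V₀).
m = m₀ (V₀/V)^(Q_out/(Q_in−Q_out)) = 45.85 × (438.1/657.661)^(3.21826) = 12.4035 g.

12.40 g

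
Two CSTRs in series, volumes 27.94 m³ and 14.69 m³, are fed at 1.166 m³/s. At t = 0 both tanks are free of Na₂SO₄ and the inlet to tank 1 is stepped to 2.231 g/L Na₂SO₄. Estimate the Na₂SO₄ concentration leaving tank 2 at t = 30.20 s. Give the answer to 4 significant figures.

Species balance on tank i: dCᵢ/dt = (Cᵢ₋₁ − Cᵢ)/τᵢ with τᵢ = Vᵢ/Q.
τ₁ = 27.94/1.166 = 23.9623 s; τ₂ = 14.69/1.166 = 12.5986 s.
Solving the cascade with C₁(0)=C₂(0)=0 gives C₂(t) = C_in[1 − (τ₁ e^(−t/τ₁) − τ₂ e^(−t/τ₂))/(τ₁ − τ₂)].
At t = 30.20: e^(−t/τ₁) = 0.283565, e^(−t/τ₂) = 0.0909826.
C₂ = 2.231·[1 − (23.9623·0.283565 − 12.5986·0.0909826)/(11.3636)] = 2.231·0.502924 = 1.12202 g/L.

1.122 g/L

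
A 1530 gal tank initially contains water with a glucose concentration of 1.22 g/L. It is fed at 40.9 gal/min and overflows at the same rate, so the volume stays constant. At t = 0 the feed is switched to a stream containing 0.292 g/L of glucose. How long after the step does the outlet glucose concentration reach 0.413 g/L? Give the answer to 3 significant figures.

Species balance: V dC/dt = Q(C_in − C) ⇒ τ = V/Q = 37.408 min.
C(t) = C_in + (C₀ − C_in) e^(−t/τ). Set C = 0.413 and solve for t:
e^(−t/τ) = (C − C_in)/(C₀ − C_in) = (0.413 − 0.292)/(1.22 − 0.292) = 0.13039
t = −τ ln(…) = 37.408 × 2.0372 = 76.210 min.

76.2 min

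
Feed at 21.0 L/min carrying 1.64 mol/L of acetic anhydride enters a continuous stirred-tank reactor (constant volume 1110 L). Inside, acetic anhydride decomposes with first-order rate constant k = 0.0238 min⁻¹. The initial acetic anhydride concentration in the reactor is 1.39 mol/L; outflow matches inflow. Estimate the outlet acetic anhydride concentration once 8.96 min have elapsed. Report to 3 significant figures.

1.18 mol/L

Accumulation = in − out − consumed: V dC/dt = Q C_in − Q C − k V C.
This is linear with rate a = Q/V + k = 0.042719 min⁻¹.
C_ss = Q C_in/(Q + kV) = 0.72631 mol/L; C(t) = C_ss + (C₀ − C_ss) e^(−a t).
C(8.96) = 0.72631 + (0.66369)·e^(−0.042719·8.96) = 0.72631 + (0.66369)·0.68198 = 1.1789 mol/L.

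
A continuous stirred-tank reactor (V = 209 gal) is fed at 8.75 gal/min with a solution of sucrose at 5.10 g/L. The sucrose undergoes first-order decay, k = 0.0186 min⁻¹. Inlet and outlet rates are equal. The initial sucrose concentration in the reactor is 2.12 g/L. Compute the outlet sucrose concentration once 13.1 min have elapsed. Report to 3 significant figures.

Accumulation = in − out − consumed: V dC/dt = Q C_in − Q C − k V C.
This is linear with rate a = Q/V + k = 0.060466 min⁻¹.
C_ss = Q C_in/(Q + kV) = 3.5312 g/L; C(t) = C_ss + (C₀ − C_ss) e^(−a t).
C(13.1) = 3.5312 + (-1.4112)·e^(−0.060466·13.1) = 3.5312 + (-1.4112)·0.45289 = 2.8921 g/L.

2.89 g/L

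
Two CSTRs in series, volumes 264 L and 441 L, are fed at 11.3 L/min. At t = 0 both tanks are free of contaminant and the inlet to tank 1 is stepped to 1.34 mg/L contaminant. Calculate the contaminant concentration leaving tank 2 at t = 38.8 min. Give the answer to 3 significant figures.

Time constants: τᵢ = Vᵢ/Q for each well-mixed tank.
τ₁ = 264/11.3 = 23.363 min; τ₂ = 441/11.3 = 39.027 min.
Tank 1: C₁ = C_in(1 − e^(−t/τ₁)). Tank 2 (τ₁ ≠ τ₂): C₂ = C_in[1 − (τ₁ e^(−t/τ₁) − τ₂ e^(−t/τ₂))/(τ₁ − τ₂)].
At t = 38.8: e^(−t/τ₁) = 0.18999, e^(−t/τ₂) = 0.37002.
C₂ = 1.34·[1 − (23.363·0.18999 − 39.027·0.37002)/(-15.664)] = 1.34·0.36147 = 0.48436 mg/L.

0.484 mg/L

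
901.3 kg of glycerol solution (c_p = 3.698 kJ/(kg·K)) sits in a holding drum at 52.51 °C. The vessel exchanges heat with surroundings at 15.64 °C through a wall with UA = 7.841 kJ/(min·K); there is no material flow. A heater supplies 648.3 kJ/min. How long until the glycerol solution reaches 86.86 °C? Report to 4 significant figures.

589.0 min

M c_p dT/dt = −UA(T − T_amb) + Q̇.
τ = M c_p/UA = 425.074 min; T_ss = T_amb + Q̇/UA = 15.64 + 648.3/7.841 = 98.3208 °C.
T(t) = T_ss + (T₀ − T_ss)e^(−t/τ); set T = 86.86:
t = −τ ln[(T − T_ss)/(T₀ − T_ss)] = −425.074 · ln(0.250176) = 588.978 min.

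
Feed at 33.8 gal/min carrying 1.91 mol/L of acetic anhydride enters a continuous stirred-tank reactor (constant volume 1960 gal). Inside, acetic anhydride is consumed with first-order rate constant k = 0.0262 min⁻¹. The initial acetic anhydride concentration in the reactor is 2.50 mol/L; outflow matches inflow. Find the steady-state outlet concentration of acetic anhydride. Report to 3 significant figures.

Species balance: V dC/dt = Q C_in − Q C − k V C.
Steady state (dC/dt = 0): C_ss = Q C_in/(Q + kV) = C_in/(1 + kV/Q).
C_ss = 33.8·1.91/(33.8 + 0.0262·1960) = 64.558/85.152 = 0.75815 mol/L.

0.758 mol/L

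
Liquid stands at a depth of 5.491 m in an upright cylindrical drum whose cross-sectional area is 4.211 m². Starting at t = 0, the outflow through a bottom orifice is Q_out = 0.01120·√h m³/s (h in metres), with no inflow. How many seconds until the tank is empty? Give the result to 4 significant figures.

1762 s

A dh/dt = −Q_out = −0.01120 √h.
This is separable: 2 d(√h)/dt = −0.01120/A, so √h = √h₀ − (0.01120/(2A)) t.
Set h = 0: 2√h₀ = (0.01120/A) t_empty ⇒ t_empty = 2A√h₀/0.01120.
t_empty = 2·4.211·√5.491/0.01120 = 8.42200·2.34329/0.01120 = 1762.07 s.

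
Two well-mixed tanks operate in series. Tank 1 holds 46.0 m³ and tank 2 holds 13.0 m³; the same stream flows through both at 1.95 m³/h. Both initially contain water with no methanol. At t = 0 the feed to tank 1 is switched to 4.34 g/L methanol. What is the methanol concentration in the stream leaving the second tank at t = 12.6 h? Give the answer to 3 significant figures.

1.05 g/L

Species balance on tank i: dCᵢ/dt = (Cᵢ₋₁ − Cᵢ)/τᵢ with τᵢ = Vᵢ/Q.
τ₁ = 46.0/1.95 = 23.590 h; τ₂ = 13.0/1.95 = 6.6667 h.
Solving the cascade with C₁(0)=C₂(0)=0 gives C₂(t) = C_in[1 − (τ₁ e^(−t/τ₁) − τ₂ e^(−t/τ₂))/(τ₁ − τ₂)].
At t = 12.6: e^(−t/τ₁) = 0.58618, e^(−t/τ₂) = 0.15107.
C₂ = 4.34·[1 − (23.590·0.58618 − 6.6667·0.15107)/(16.923)] = 4.34·0.24242 = 1.0521 g/L.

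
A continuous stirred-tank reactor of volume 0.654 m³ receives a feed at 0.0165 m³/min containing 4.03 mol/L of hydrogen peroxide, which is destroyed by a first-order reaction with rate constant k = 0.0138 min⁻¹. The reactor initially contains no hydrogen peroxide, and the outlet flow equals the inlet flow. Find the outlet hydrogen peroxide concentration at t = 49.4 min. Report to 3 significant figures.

Accumulation = in − out − consumed: V dC/dt = Q C_in − Q C − k V C.
This is linear with rate a = Q/V + k = 0.039029 min⁻¹.
C_ss = Q C_in/(Q + kV) = 2.6051 mol/L; C(t) = C_ss + (C₀ − C_ss) e^(−a t).
C(49.4) = 2.6051 + (-2.6051)·e^(−0.039029·49.4) = 2.6051 + (-2.6051)·0.14543 = 2.2262 mol/L.

2.23 mol/L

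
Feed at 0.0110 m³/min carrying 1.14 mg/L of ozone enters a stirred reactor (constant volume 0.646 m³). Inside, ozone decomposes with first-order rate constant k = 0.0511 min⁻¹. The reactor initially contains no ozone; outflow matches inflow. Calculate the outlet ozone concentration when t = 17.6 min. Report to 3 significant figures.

Accumulation = in − out − consumed: V dC/dt = Q C_in − Q C − k V C.
dC/dt = (Q/V) C_in − (Q/V + k) C; effective rate a = Q/V + k = 0.017028 + 0.0511 = 0.068128 min⁻¹.
C_ss = Q C_in/(Q + kV) = 0.28493 mg/L; C(t) = C_ss + (C₀ − C_ss) e^(−a t).
C(17.6) = 0.28493 + (-0.28493)·e^(−0.068128·17.6) = 0.28493 + (-0.28493)·0.30148 = 0.19903 mg/L.

0.199 mg/L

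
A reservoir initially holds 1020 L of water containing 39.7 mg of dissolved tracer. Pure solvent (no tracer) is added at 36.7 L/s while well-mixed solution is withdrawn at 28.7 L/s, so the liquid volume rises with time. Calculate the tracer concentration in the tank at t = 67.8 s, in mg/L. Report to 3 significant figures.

0.00550 mg/L

Let m(t) be the amount of tracer. Volume: V(t) = V₀ + (Q_in − Q_out) t = 1020 + 8.0000 t; V(67.8) = 1562.4 L.
Solute balance: dm/dt = 0 − Q_out C = −Q_out m/V(t).
Separate: dm/m = −Q_out dt/V(t) ⇒ ln(m/m₀) = −(Q_out/(Q_in−Q_out)) ln(V/V₀).
m = m₀ (V₀/V)^(Q_out/(Q_in−Q_out)) = 39.7 × (1020/1562.4)^(3.5875) = 8.5983 mg.
C = m/V = 8.5983/1562.4 = 0.0055033 mg/L.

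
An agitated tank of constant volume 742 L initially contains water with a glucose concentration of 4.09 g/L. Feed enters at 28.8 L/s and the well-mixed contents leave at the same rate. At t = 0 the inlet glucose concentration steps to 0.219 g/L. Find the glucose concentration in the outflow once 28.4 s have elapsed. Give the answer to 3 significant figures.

Species balance on the tank: V dC/dt = Q(C_in − C).
So dC/dt = (C_in − C)/τ with τ = V/Q = 742/28.8 = 25.764 s.
This is linear first-order; C(t) = C_in + (C₀ − C_in) e^(−t/τ).
C(28.4) = 0.219 + (4.09 − 0.219)·e^(−28.4/25.764) = 0.219 + (3.8710)·0.33210 = 1.5046 g/L.

1.50 g/L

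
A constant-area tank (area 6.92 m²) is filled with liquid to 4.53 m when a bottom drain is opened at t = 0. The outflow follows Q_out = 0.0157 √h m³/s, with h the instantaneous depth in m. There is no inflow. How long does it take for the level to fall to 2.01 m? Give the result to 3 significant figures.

A dh/dt = −Q_out = −0.0157 √h.
∫ h^(−1/2) dh = −(0.0157/A) ∫ dt, giving 2√h = 2√h₀ − (0.0157/A) t.
t = 2A(√h₀ − √h)/0.0157 = 2·6.92·(√4.53 − √2.01)/0.0157
  = 13.840 × (2.1284 − 1.4177) / 0.0157 = 626.45 s.

626 s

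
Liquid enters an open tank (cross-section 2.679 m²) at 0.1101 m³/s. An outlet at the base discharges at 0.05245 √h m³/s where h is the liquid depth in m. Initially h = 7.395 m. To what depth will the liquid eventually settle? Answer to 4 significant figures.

4.406 m

Level balance: A dh/dt = 0.1101 − 0.05245 √h. Setting dh/dt = 0:
Q_in = 0.05245 √h_ss ⇒ √h_ss = 0.1101/0.05245 = 2.09914.
h_ss = 2.09914² = 4.40640 m. (Since h₀ = 7.395 m > h_ss, the level will fall toward this value.)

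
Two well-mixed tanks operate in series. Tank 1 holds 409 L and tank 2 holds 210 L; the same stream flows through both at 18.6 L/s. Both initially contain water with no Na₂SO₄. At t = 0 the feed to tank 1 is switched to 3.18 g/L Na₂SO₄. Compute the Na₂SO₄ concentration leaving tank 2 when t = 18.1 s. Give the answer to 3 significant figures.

0.986 g/L

Time constants: τᵢ = Vᵢ/Q for each well-mixed tank.
τ₁ = 409/18.6 = 21.989 s; τ₂ = 210/18.6 = 11.290 s.
Solving the cascade with C₁(0)=C₂(0)=0 gives C₂(t) = C_in[1 − (τ₁ e^(−t/τ₁) − τ₂ e^(−t/τ₂))/(τ₁ − τ₂)].
At t = 18.1: e^(−t/τ₁) = 0.43906, e^(−t/τ₂) = 0.20126.
C₂ = 3.18·[1 − (21.989·0.43906 − 11.290·0.20126)/(10.699)] = 3.18·0.31001 = 0.98582 g/L.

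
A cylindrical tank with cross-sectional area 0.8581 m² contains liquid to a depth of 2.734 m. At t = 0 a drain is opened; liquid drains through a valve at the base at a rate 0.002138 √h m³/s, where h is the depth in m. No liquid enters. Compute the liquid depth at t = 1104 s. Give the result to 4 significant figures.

0.07736 m

Unsteady balance on liquid volume: A dh/dt = −0.002138 √h.
Separate and integrate: 2(√h − √h₀) = −(0.002138/A) t.
√h = √2.734 − 0.002138·1104/(2·0.8581) = 1.65348 − 1.37534 = 0.278145.
h = 0.278145² = 0.0773646 m.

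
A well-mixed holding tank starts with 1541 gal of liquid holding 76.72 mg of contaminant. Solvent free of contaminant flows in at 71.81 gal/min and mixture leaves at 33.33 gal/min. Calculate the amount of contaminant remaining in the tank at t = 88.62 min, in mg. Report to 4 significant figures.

Let m(t) be the amount of contaminant. Volume: V(t) = V₀ + (Q_in − Q_out) t = 1541 + 38.4800 t; V(88.62) = 4951.10 gal.
Solute balance: dm/dt = 0 − Q_out C = −Q_out m/V(t).
Separate: dm/m = −Q_out dt/V(t) ⇒ ln(m/m₀) = −(Q_out/(Q_in−Q_out)) ln(V/V₀).
m = m₀ (V₀/V)^(Q_out/(Q_in−Q_out)) = 76.72 × (1541/4951.10)^(0.866164) = 27.9159 mg.

27.92 mg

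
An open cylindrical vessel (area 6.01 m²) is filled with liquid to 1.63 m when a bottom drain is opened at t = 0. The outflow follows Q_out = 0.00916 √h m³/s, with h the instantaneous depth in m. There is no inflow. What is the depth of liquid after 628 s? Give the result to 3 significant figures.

0.637 m

A dh/dt = −Q_out = −0.00916 √h.
Separate and integrate: 2(√h − √h₀) = −(0.00916/A) t.
√h = √1.63 − 0.00916·628/(2·6.01) = 1.2767 − 0.47858 = 0.79814.
h = 0.79814² = 0.63703 m.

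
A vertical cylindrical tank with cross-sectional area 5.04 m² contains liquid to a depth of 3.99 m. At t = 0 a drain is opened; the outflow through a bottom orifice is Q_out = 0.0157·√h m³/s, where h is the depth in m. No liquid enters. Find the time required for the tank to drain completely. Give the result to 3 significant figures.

1280 s

With no inflow, A dh/dt = −0.0157 √h.
This is separable: 2 d(√h)/dt = −0.0157/A, so √h = √h₀ − (0.0157/(2A)) t.
Tank is empty when √h = 0: t_empty = 2A√h₀/0.0157.
t_empty = 2·5.04·√3.99/0.0157 = 10.080·1.9975/0.0157 = 1282.5 s.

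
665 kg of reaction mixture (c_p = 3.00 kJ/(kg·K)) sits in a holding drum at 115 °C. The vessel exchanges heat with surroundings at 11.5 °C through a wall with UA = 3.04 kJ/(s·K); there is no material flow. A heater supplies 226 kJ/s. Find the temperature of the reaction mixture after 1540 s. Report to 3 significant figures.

88.6 °C

Lumped-capacitance energy balance: M c_p dT/dt = UA(T_amb − T) + Q̇.
dT/dt = (T_ss − T)/τ with T_ss = T_amb + Q̇/UA = 11.5 + 226/3.04 = 85.842 °C, τ = M c_p/UA = 665·3.00/3.04 = 656.25 s.
This is linear first-order; T(t) = T_ss + (T₀ − T_ss) e^(−t/τ).
T(1540) = 85.842 + (29.158)·0.095688 = 88.632 °C.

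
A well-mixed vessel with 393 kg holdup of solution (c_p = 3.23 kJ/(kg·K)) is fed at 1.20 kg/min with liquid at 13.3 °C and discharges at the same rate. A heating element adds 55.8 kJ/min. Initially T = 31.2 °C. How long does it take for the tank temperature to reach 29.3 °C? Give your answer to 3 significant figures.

M c_p dT/dt = ṁ c_p (T_in − T) + Q̇.
τ = M/ṁ = 327.50 min; T_ss = T_in + Q̇/(ṁ c_p) = 27.696 °C.
T(t) = T_ss + (T₀ − T_ss) e^(−t/τ). Set T = 29.3:
e^(−t/τ) = (29.3 − 27.696)/(31.2 − 27.696) = 0.45772
t = −327.50 · ln(0.45772) = 255.94 min.

256 min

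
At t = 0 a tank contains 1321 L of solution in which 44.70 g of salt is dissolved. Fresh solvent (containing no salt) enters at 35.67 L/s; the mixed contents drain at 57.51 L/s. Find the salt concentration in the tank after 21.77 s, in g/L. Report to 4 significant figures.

0.01633 g/L

Total volume: dV/dt = Q_in − Q_out = -21.8400 L/s, so V(t) = 1321 − 21.8400 t and V(21.77) = 845.543 L.
Species balance (pure solvent in): dm/dt = −Q_out · m/V(t).
dm/m = −Q_out dt/(V₀ − 21.8400 t); integrating gives ln(m/m₀) = −(Q_out/(Q_in−Q_out)) ln(V/V₀).
m = m₀ (V₀/V)^(Q_out/(Q_in−Q_out)) = 44.70 × (1321/845.543)^(-2.63324) = 13.8061 g.
C = m/V = 13.8061/845.543 = 0.0163281 g/L.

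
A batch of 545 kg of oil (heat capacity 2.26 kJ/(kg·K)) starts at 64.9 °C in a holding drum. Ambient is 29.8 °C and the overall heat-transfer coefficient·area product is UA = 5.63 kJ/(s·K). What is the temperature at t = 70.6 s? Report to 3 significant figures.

Lumped-capacitance energy balance: M c_p dT/dt = UA(T_amb − T).
dT/dt = (T_ss − T)/τ with T_ss = T_amb = 29.800 °C, τ = M c_p/UA = 545·2.26/5.63 = 218.77 s.
This is linear first-order; T(t) = T_ss + (T₀ − T_ss) e^(−t/τ).
T(70.6) = 29.800 + (35.100)·0.72419 = 55.219 °C.

55.2 °C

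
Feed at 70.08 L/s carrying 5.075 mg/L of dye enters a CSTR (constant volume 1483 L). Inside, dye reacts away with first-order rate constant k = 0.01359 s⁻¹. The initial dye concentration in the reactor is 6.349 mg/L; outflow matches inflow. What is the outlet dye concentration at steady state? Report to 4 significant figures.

3.941 mg/L

V dC/dt = Q(C_in − C) − k V C.
At steady state: 0 = Q C_in − (Q + kV) C_ss, so C_ss = Q C_in/(Q + kV).
C_ss = 70.08·5.075/(70.08 + 0.01359·1483) = 355.656/90.2340 = 3.94149 mg/L.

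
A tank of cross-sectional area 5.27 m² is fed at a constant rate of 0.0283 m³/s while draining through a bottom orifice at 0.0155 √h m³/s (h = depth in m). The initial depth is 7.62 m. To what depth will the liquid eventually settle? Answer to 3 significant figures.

3.33 m

Accumulation of liquid (constant cross-section A): A dh/dt = Q_in − 0.0155 √h. At steady state dh/dt = 0:
Q_in = 0.0155 √h_ss ⇒ √h_ss = 0.0283/0.0155 = 1.8258.
h_ss = 1.8258² = 3.3336 m. (Since h₀ = 7.62 m > h_ss, the level will fall toward this value.)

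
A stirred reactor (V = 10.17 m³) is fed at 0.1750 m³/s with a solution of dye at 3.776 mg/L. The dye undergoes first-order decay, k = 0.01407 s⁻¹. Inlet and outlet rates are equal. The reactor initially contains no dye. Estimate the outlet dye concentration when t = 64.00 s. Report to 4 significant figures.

Accumulation = in − out − consumed: V dC/dt = Q C_in − Q C − k V C.
This is linear with rate a = Q/V + k = 0.0312775 s⁻¹.
C_ss = Q C_in/(Q + kV) = 2.07739 mg/L; C(t) = C_ss + (C₀ − C_ss) e^(−a t).
C(64.00) = 2.07739 + (-2.07739)·e^(−0.0312775·64.00) = 2.07739 + (-2.07739)·0.135098 = 1.79674 mg/L.

1.797 mg/L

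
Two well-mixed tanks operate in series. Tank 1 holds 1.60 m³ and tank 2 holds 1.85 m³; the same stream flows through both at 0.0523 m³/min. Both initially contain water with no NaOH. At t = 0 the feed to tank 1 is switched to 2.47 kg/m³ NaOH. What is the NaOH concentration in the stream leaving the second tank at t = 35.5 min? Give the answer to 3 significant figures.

0.724 kg/m³

Each tank obeys Vᵢ dCᵢ/dt = Q(Cᵢ₋₁ − Cᵢ), so τᵢ = Vᵢ/Q.
τ₁ = 1.60/0.0523 = 30.593 min; τ₂ = 1.85/0.0523 = 35.373 min.
Solving the cascade with C₁(0)=C₂(0)=0 gives C₂(t) = C_in[1 − (τ₁ e^(−t/τ₁) − τ₂ e^(−t/τ₂))/(τ₁ − τ₂)].
At t = 35.5: e^(−t/τ₁) = 0.31336, e^(−t/τ₂) = 0.36656.
C₂ = 2.47·[1 − (30.593·0.31336 − 35.373·0.36656)/(-4.7801)] = 2.47·0.29296 = 0.72360 kg/m³.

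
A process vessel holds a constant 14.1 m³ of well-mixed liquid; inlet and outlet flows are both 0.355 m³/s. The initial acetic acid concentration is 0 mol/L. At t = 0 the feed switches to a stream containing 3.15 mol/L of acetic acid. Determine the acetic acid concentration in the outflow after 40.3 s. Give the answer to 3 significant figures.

2.01 mol/L

Mass balance on the solute (V constant): V dC/dt = Q(C_in − C).
So dC/dt = (C_in − C)/τ with τ = V/Q = 14.1/0.355 = 39.718 s.
Integrating: C(t) = C_in + (C₀ − C_in) e^(−t/τ).
C(40.3) = 3.15 + (0 − 3.15)·e^(−40.3/39.718) = 3.15 + (-3.1500)·0.36253 = 2.0080 mol/L.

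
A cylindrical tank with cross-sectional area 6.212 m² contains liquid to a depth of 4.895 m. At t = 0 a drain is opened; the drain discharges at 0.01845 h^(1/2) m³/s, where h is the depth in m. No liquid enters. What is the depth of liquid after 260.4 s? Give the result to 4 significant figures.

With no inflow, A dh/dt = −0.01845 √h.
This is separable: 2 d(√h)/dt = −0.01845/A, so √h = √h₀ − (0.01845/(2A)) t.
√h = √4.895 − 0.01845·260.4/(2·6.212) = 2.21246 − 0.386702 = 1.82576.
h = 1.82576² = 3.33341 m.

3.333 m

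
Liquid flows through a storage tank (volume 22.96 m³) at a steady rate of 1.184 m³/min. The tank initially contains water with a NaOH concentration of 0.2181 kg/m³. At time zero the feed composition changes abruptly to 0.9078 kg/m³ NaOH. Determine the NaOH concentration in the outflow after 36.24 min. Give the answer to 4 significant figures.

Accumulation = in − out for the solute gives V dC/dt = Q(C_in − C).
Rewrite as dC/dt + C/τ = C_in/τ, τ = V/Q = 19.3919 min.
Integrating: C(t) = C_in + (C₀ − C_in) e^(−t/τ).
C(36.24) = 0.9078 + (0.2181 − 0.9078)·e^(−36.24/19.3919) = 0.9078 + (-0.689700)·0.154305 = 0.801376 kg/m³.

0.8014 kg/m³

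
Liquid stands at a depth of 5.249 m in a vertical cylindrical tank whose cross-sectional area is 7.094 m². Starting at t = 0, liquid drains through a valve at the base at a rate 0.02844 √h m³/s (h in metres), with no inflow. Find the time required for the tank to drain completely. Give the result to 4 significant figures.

1143 s

With no inflow, A dh/dt = −0.02844 √h.
Separate and integrate: 2(√h − √h₀) = −(0.02844/A) t.
Tank is empty when √h = 0: t_empty = 2A√h₀/0.02844.
t_empty = 2·7.094·√5.249/0.02844 = 14.1880·2.29107/0.02844 = 1142.96 s.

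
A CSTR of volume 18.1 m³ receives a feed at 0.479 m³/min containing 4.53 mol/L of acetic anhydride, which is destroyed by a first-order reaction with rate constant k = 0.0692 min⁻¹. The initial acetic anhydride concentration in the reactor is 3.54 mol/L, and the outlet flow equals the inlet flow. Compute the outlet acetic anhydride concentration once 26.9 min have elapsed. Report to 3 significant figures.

Species balance: V dC/dt = Q C_in − Q C − k V C.
dC/dt = (Q/V) C_in − (Q/V + k) C; effective rate a = Q/V + k = 0.026464 + 0.0692 = 0.095664 min⁻¹.
C_ss = Q C_in/(Q + kV) = 1.2532 mol/L; C(t) = C_ss + (C₀ − C_ss) e^(−a t).
C(26.9) = 1.2532 + (2.2868)·e^(−0.095664·26.9) = 1.2532 + (2.2868)·0.076279 = 1.4276 mol/L.

1.43 mol/L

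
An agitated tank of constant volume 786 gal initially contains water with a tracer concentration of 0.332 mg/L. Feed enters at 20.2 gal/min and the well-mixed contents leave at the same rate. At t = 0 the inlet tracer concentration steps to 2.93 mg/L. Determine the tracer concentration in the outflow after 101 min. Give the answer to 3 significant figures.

2.74 mg/L

Transient balance on the dissolved component: V dC/dt = Q(C_in − C).
Time constant τ = V/Q = 786/20.2 = 38.911 min.
Integrating: C(t) = C_in + (C₀ − C_in) e^(−t/τ).
C(101) = 2.93 + (0.332 − 2.93)·e^(−101/38.911) = 2.93 + (-2.5980)·0.074596 = 2.7362 mg/L.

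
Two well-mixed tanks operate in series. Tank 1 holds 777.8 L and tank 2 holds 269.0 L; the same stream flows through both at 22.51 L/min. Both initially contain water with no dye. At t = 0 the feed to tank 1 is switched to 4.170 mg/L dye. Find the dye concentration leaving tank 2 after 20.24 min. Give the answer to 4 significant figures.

Time constants: τᵢ = Vᵢ/Q for each well-mixed tank.
τ₁ = 777.8/22.51 = 34.5535 min; τ₂ = 269.0/22.51 = 11.9502 min.
Solving the cascade with C₁(0)=C₂(0)=0 gives C₂(t) = C_in[1 − (τ₁ e^(−t/τ₁) − τ₂ e^(−t/τ₂))/(τ₁ − τ₂)].
At t = 20.24: e^(−t/τ₁) = 0.556684, e^(−t/τ₂) = 0.183840.
C₂ = 4.170·[1 − (34.5535·0.556684 − 11.9502·0.183840)/(22.6033)] = 4.170·0.246195 = 1.02664 mg/L.

1.027 mg/L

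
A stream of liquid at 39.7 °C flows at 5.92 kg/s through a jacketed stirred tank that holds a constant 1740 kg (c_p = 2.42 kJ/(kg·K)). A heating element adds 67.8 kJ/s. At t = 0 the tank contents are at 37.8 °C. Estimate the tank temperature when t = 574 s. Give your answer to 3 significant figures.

43.5 °C

M c_p dT/dt = ṁ c_p (T_in − T) + Q̇.
τ = M/ṁ = 293.92 s; T_ss = T_in + Q̇/(ṁ c_p) = 39.7 + 67.8/(5.92·2.42) = 44.433 °C.
This is linear first-order; T(t) = T_ss + (T₀ − T_ss) e^(−t/τ).
T(574) = 44.433 + (-6.6325)·e^(−574/293.92) = 44.433 + (-6.6325)·0.14186 = 43.492 °C.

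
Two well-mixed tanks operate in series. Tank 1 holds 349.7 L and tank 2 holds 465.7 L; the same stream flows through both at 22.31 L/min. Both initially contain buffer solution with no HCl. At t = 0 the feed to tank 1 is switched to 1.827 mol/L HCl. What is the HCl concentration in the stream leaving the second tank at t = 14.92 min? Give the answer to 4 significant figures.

0.3642 mol/L

Time constants: τᵢ = Vᵢ/Q for each well-mixed tank.
τ₁ = 349.7/22.31 = 15.6746 min; τ₂ = 465.7/22.31 = 20.8740 min.
Tank 1: C₁ = C_in(1 − e^(−t/τ₁)). Tank 2 (τ₁ ≠ τ₂): C₂ = C_in[1 − (τ₁ e^(−t/τ₁) − τ₂ e^(−t/τ₂))/(τ₁ − τ₂)].
At t = 14.92: e^(−t/τ₁) = 0.386023, e^(−t/τ₂) = 0.489308.
C₂ = 1.827·[1 − (15.6746·0.386023 − 20.8740·0.489308)/(-5.19946)] = 1.827·0.199322 = 0.364162 mol/L.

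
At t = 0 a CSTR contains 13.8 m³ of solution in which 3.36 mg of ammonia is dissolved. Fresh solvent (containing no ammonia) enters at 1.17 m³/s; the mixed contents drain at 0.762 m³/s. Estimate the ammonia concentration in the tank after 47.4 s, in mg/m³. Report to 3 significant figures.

Let m(t) be the amount of ammonia. Volume: V(t) = V₀ + (Q_in − Q_out) t = 13.8 + 0.40800 t; V(47.4) = 33.139 m³.
No ammonia enters, so dm/dt = −Q_out · (m/V).
Separate: dm/m = −Q_out dt/V(t) ⇒ ln(m/m₀) = −(Q_out/(Q_in−Q_out)) ln(V/V₀).
m = m₀ (V₀/V)^(Q_out/(Q_in−Q_out)) = 3.36 × (13.8/33.139)^(1.8676) = 0.65429 mg.
C = m/V = 0.65429/33.139 = 0.019744 mg/m³.

0.0197 mg/m³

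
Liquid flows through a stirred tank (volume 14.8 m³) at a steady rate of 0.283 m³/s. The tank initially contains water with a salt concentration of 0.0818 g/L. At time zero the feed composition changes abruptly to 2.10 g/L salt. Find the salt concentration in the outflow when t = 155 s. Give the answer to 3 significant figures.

2.00 g/L

Mass balance on the solute (V constant): V dC/dt = Q(C_in − C).
Time constant τ = V/Q = 14.8/0.283 = 52.297 s.
Solution: C(t) = C_in + (C₀ − C_in) e^(−t/τ).
C(155) = 2.10 + (0.0818 − 2.10)·e^(−155/52.297) = 2.10 + (-2.0182)·0.051620 = 1.9958 g/L.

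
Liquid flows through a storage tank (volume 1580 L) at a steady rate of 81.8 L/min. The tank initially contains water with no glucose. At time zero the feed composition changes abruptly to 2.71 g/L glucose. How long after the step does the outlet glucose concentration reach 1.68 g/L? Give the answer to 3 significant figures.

18.7 min

Species balance on the tank: V dC/dt = Q(C_in − C), so τ = V/Q = 19.315 min.
C(t) = C_in + (C₀ − C_in) e^(−t/τ). Set C = 1.68 and solve for t:
e^(−t/τ) = (C − C_in)/(C₀ − C_in) = (1.68 − 2.71)/(0 − 2.71) = 0.38007
t = −τ ln(…) = 19.315 × 0.96739 = 18.686 min.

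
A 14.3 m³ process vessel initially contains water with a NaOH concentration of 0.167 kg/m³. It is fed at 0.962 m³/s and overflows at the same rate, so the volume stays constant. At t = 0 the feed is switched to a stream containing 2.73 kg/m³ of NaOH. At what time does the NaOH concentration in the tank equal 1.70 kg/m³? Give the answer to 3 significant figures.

13.6 s

Species balance: V dC/dt = Q(C_in − C) ⇒ τ = V/Q = 14.865 s.
C(t) = C_in + (C₀ − C_in) e^(−t/τ). Set C = 1.70 and solve for t:
e^(−t/τ) = (C − C_in)/(C₀ − C_in) = (1.70 − 2.73)/(0.167 − 2.73) = 0.40187
t = −τ ln(…) = 14.865 × 0.91162 = 13.551 s.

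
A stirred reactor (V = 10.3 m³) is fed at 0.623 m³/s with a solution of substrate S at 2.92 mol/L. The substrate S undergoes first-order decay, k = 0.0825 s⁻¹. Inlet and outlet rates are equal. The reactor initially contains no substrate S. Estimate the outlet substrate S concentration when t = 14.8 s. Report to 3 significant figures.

1.09 mol/L

Accumulation = in − out − consumed: V dC/dt = Q C_in − Q C − k V C.
This is linear with rate a = Q/V + k = 0.14299 s⁻¹.
C_ss = Q C_in/(Q + kV) = 1.2352 mol/L; C(t) = C_ss + (C₀ − C_ss) e^(−a t).
C(14.8) = 1.2352 + (-1.2352)·e^(−0.14299·14.8) = 1.2352 + (-1.2352)·0.12049 = 1.0864 mol/L.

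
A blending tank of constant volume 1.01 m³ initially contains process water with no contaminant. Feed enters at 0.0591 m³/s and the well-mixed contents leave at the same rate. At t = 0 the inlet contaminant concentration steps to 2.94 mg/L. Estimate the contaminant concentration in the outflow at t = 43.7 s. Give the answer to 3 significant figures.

2.71 mg/L

Mass balance on the solute (V constant): V dC/dt = Q(C_in − C).
So dC/dt = (C_in − C)/τ with τ = V/Q = 1.01/0.0591 = 17.090 s.
Solution: C(t) = C_in + (C₀ − C_in) e^(−t/τ).
C(43.7) = 2.94 + (0 − 2.94)·e^(−43.7/17.090) = 2.94 + (-2.9400)·0.077529 = 2.7121 mg/L.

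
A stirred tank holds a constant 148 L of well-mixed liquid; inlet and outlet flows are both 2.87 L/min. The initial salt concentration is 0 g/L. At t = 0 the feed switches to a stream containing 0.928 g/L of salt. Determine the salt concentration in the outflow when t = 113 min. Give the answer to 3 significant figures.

0.824 g/L

Mass balance on the solute (V constant): V dC/dt = Q(C_in − C).
Rewrite as dC/dt + C/τ = C_in/τ, τ = V/Q = 51.568 min.
This is linear first-order; C(t) = C_in + (C₀ − C_in) e^(−t/τ).
C(113) = 0.928 + (0 − 0.928)·e^(−113/51.568) = 0.928 + (-0.92800)·0.11177 = 0.82427 g/L.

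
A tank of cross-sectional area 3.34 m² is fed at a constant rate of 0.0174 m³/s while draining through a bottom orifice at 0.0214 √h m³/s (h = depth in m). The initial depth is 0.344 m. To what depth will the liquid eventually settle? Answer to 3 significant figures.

Mass balance (ρ constant): A dh/dt = Q_in − 0.0214 √h. At steady state dh/dt = 0:
Q_in = 0.0214 √h_ss ⇒ √h_ss = 0.0174/0.0214 = 0.81308.
h_ss = 0.81308² = 0.66111 m. (Since h₀ = 0.344 m < h_ss, the level will rise toward this value.)

0.661 m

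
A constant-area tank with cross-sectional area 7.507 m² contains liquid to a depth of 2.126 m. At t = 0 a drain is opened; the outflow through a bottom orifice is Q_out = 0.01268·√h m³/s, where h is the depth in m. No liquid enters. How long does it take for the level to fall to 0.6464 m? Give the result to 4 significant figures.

A dh/dt = −Q_out = −0.01268 √h.
Separate and integrate: 2(√h − √h₀) = −(0.01268/A) t.
t = 2A(√h₀ − √h)/0.01268 = 2·7.507·(√2.126 − √0.6464)/0.01268
  = 15.0140 × (1.45808 − 0.803990) / 0.01268 = 774.489 s.

774.5 s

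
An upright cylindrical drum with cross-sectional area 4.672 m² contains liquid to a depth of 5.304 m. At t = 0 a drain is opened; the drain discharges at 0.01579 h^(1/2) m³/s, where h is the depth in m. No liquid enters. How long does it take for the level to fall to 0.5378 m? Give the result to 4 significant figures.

A dh/dt = −Q_out = −0.01579 √h.
Separate and integrate: 2(√h − √h₀) = −(0.01579/A) t.
t = 2A(√h₀ − √h)/0.01579 = 2·4.672·(√5.304 − √0.5378)/0.01579
  = 9.34400 × (2.30304 − 0.733348) / 0.01579 = 928.892 s.

928.9 s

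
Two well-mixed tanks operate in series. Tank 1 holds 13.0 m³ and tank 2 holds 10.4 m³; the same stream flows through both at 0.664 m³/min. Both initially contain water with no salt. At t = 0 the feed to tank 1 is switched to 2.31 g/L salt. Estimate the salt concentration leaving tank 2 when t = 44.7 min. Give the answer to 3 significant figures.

Time constants: τᵢ = Vᵢ/Q for each well-mixed tank.
τ₁ = 13.0/0.664 = 19.578 min; τ₂ = 10.4/0.664 = 15.663 min.
Solving the cascade with C₁(0)=C₂(0)=0 gives C₂(t) = C_in[1 − (τ₁ e^(−t/τ₁) − τ₂ e^(−t/τ₂))/(τ₁ − τ₂)].
At t = 44.7: e^(−t/τ₁) = 0.10196, e^(−t/τ₂) = 0.057618.
C₂ = 2.31·[1 − (19.578·0.10196 − 15.663·0.057618)/(3.9157)] = 2.31·0.72065 = 1.6647 g/L.

1.66 g/L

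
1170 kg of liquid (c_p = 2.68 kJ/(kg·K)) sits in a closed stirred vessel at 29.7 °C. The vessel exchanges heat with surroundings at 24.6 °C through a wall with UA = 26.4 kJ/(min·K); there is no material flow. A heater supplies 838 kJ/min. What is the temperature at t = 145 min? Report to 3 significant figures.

Heat balance on the well-mixed liquid: M c_p dT/dt = −UA(T − T_amb) + Q̇.
dT/dt = (T_ss − T)/τ with T_ss = T_amb + Q̇/UA = 24.6 + 838/26.4 = 56.342 °C, τ = M c_p/UA = 1170·2.68/26.4 = 118.77 min.
T approaches T_ss exponentially: T(t) = T_ss + (T₀ − T_ss) e^(−t/τ).
T(145) = 56.342 + (-26.642)·0.29499 = 48.483 °C.

48.5 °C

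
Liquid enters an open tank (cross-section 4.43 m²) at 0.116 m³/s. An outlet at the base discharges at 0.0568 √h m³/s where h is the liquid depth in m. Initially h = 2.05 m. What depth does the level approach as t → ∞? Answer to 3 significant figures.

A dh/dt = Q_in − 0.0568 √h. Steady state requires inflow = outflow:
Q_in = 0.0568 √h_ss ⇒ √h_ss = 0.116/0.0568 = 2.0423.
h_ss = 2.0423² = 4.1708 m. (Since h₀ = 2.05 m < h_ss, the level will rise toward this value.)

4.17 m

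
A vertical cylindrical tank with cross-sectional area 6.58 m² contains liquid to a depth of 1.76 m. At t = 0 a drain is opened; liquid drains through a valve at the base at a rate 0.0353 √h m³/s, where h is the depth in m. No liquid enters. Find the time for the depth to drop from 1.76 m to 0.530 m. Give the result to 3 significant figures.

223 s

A dh/dt = −Q_out = −0.0353 √h.
∫ h^(−1/2) dh = −(0.0353/A) ∫ dt, giving 2√h = 2√h₀ − (0.0353/A) t.
t = 2A(√h₀ − √h)/0.0353 = 2·6.58·(√1.76 − √0.530)/0.0353
  = 13.160 × (1.3266 − 0.72801) / 0.0353 = 223.18 s.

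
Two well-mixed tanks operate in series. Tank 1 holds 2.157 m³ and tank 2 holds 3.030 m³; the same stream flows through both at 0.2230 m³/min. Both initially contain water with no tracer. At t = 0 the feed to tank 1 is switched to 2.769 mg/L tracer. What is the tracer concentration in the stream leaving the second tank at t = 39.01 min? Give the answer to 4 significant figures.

Species balance on tank i: dCᵢ/dt = (Cᵢ₋₁ − Cᵢ)/τᵢ with τᵢ = Vᵢ/Q.
τ₁ = 2.157/0.2230 = 9.67265 min; τ₂ = 3.030/0.2230 = 13.5874 min.
Solving the cascade with C₁(0)=C₂(0)=0 gives C₂(t) = C_in[1 − (τ₁ e^(−t/τ₁) − τ₂ e^(−t/τ₂))/(τ₁ − τ₂)].
At t = 39.01: e^(−t/τ₁) = 0.0177207, e^(−t/τ₂) = 0.0566404.
C₂ = 2.769·[1 − (9.67265·0.0177207 − 13.5874·0.0566404)/(-3.91480)] = 2.769·0.847197 = 2.34589 mg/L.

2.346 mg/L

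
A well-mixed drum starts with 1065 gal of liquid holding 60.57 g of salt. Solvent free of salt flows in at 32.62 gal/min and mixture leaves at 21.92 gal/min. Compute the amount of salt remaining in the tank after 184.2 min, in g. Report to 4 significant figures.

7.084 g

Let m(t) be the amount of salt. Volume: V(t) = V₀ + (Q_in − Q_out) t = 1065 + 10.7000 t; V(184.2) = 3035.94 gal.
Solute balance: dm/dt = 0 − Q_out C = −Q_out m/V(t).
Separate: dm/m = −Q_out dt/V(t) ⇒ ln(m/m₀) = −(Q_out/(Q_in−Q_out)) ln(V/V₀).
m = m₀ (V₀/V)^(Q_out/(Q_in−Q_out)) = 60.57 × (1065/3035.94)^(2.04860) = 7.08371 g.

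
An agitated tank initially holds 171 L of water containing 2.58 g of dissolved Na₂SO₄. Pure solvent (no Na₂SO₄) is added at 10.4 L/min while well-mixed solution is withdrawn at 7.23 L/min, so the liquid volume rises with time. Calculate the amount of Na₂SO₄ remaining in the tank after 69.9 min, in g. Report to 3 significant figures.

Total volume: dV/dt = Q_in − Q_out = 3.1700 L/min, so V(t) = 171 + 3.1700 t and V(69.9) = 392.58 L.
No Na₂SO₄ enters, so dm/dt = −Q_out · (m/V).
Separate: dm/m = −Q_out dt/V(t) ⇒ ln(m/m₀) = −(Q_out/(Q_in−Q_out)) ln(V/V₀).
m = m₀ (V₀/V)^(Q_out/(Q_in−Q_out)) = 2.58 × (171/392.58)^(2.2808) = 0.38763 g.

0.388 g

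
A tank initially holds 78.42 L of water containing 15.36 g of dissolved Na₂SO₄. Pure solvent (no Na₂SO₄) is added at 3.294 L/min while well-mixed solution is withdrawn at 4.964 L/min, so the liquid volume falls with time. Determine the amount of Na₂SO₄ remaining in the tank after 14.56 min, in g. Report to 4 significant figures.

5.096 g

Let m(t) be the amount of Na₂SO₄. Volume: V(t) = V₀ + (Q_in − Q_out) t = 78.42 − 1.67000 t; V(14.56) = 54.1048 L.
Solute balance: dm/dt = 0 − Q_out C = −Q_out m/V(t).
Separate: dm/m = −Q_out dt/V(t) ⇒ ln(m/m₀) = −(Q_out/(Q_in−Q_out)) ln(V/V₀).
m = m₀ (V₀/V)^(Q_out/(Q_in−Q_out)) = 15.36 × (78.42/54.1048)^(-2.97246) = 5.09634 g.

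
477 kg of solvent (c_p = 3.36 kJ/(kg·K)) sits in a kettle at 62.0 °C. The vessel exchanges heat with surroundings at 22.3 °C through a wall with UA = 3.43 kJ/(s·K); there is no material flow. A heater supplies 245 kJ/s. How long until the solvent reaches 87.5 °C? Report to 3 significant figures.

M c_p dT/dt = −UA(T − T_amb) + Q̇.
τ = M c_p/UA = 467.27 s; T_ss = T_amb + Q̇/UA = 22.3 + 245/3.43 = 93.729 °C.
T(t) = T_ss + (T₀ − T_ss)e^(−t/τ); set T = 87.5:
t = −τ ln[(T − T_ss)/(T₀ − T_ss)] = −467.27 · ln(0.19631) = 760.74 s.

761 s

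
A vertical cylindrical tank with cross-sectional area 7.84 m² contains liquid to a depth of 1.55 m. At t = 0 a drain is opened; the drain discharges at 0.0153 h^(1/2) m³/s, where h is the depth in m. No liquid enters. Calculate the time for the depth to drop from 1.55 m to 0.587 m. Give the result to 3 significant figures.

491 s

A dh/dt = −Q_out = −0.0153 √h.
∫ h^(−1/2) dh = −(0.0153/A) ∫ dt, giving 2√h = 2√h₀ − (0.0153/A) t.
t = 2A(√h₀ − √h)/0.0153 = 2·7.84·(√1.55 − √0.587)/0.0153
  = 15.680 × (1.2450 − 0.76616) / 0.0153 = 490.72 s.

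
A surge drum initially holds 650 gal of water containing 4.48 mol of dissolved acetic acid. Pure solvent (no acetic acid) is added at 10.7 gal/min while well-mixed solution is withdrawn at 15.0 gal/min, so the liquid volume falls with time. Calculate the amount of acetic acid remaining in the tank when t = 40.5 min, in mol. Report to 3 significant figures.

Total volume: dV/dt = Q_in − Q_out = -4.3000 gal/min, so V(t) = 650 − 4.3000 t and V(40.5) = 475.85 gal.
No acetic acid enters, so dm/dt = −Q_out · (m/V).
dm/m = −Q_out dt/(V₀ − 4.3000 t); integrating gives ln(m/m₀) = −(Q_out/(Q_in−Q_out)) ln(V/V₀).
m = m₀ (V₀/V)^(Q_out/(Q_in−Q_out)) = 4.48 × (650/475.85)^(-3.4884) = 1.5094 mol.

1.51 mol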